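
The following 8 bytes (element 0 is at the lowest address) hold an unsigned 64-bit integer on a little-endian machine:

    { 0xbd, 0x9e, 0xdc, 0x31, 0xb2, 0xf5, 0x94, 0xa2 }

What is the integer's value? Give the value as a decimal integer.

11715258676387028669

Little-endian: lowest address holds the least-significant byte.
Reassemble most-significant byte first: A2 94 F5 B2 31 DC 9E BD → 0xA294F5B231DC9EBD.
0xA294F5B231DC9EBD = 11715258676387028669.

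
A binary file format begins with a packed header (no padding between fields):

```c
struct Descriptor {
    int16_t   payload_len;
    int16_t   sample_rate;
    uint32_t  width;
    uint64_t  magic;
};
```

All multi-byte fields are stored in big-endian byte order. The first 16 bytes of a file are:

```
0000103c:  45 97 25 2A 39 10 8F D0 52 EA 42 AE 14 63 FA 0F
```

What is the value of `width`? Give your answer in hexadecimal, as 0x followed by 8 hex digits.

0x39108FD0

`width` follows `payload_len` (2 B), `sample_rate` (2 B), so it starts at offset 2 + 2 = 4 and occupies 4 bytes.
Bytes at offsets 4..7: 39 10 8F D0.
Big-endian stores the most-significant byte at the lowest address.
The bytes are already most-significant first: 0x39108FD0.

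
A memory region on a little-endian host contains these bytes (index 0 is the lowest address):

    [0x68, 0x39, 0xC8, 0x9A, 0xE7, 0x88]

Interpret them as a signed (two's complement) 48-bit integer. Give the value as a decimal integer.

In little-endian order the low byte comes first in memory.
Reassemble most-significant byte first: 88 E7 9A C8 39 68 → 0x88E79AC83968.
Top bit is set, so as a signed 48-bit value this is 0x88E79AC83968 − 2^48 = -130946661074584.

-130946661074584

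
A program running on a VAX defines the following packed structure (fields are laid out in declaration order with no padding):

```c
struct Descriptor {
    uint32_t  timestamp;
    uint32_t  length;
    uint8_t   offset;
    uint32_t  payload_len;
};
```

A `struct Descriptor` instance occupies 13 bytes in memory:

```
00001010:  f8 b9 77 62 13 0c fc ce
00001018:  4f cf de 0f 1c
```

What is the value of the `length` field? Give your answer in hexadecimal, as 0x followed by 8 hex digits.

`length` follows `timestamp` (4 bytes), so it starts at byte offset 4 and occupies 4 bytes.
Bytes at offsets 4..7: 13 0C FC CE.
Little-endian stores the least-significant byte at the lowest address.
Reassemble most-significant byte first: CE FC 0C 13 → 0xCEFC0C13.

0xCEFC0C13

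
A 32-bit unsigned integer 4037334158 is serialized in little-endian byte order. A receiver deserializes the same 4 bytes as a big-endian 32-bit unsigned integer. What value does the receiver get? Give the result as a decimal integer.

2396300528

4037334158 in 32-bit hexadecimal is 0xF0A4D48E.
Stored little-endian, the bytes at ascending addresses are 8E D4 A4 F0.
Read back as big-endian, the last byte is least significant, giving 0x8ED4A4F0.
0x8ED4A4F0 = 2396300528.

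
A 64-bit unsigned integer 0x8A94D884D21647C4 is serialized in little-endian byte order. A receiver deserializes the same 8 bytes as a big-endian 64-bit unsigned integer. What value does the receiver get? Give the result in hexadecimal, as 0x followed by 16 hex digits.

Stored little-endian, the bytes at ascending addresses are C4 47 16 D2 84 D8 94 8A.
Read back as big-endian, the last byte is least significant, giving 0xC44716D284D8948A.

0xC44716D284D8948A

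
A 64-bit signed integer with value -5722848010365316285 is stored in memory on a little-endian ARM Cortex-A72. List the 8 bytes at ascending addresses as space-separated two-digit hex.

43 D3 9F 36 0E 5C 94 B0

Two's complement of -5722848010365316285 in 64 bits: 5722848010365316285 = 0x4F6BA3F1C9602CBD; invert → 0xB0945C0E369FD342; add 1 → 0xB0945C0E369FD343.
Split into bytes (most-significant first): B0 94 5C 0E 36 9F D3 43.
Little-endian: lowest address holds the least-significant byte.
So at ascending addresses the bytes are 43 D3 9F 36 0E 5C 94 B0.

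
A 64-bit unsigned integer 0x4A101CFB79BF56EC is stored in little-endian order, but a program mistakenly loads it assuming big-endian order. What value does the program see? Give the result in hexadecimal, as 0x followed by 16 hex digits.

Stored little-endian, the bytes at ascending addresses are EC 56 BF 79 FB 1C 10 4A.
Read back as big-endian, the last byte is least significant, giving 0xEC56BF79FB1C104A.

0xEC56BF79FB1C104A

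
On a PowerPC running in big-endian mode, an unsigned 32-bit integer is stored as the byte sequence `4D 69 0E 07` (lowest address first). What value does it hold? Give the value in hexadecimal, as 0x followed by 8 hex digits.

0x4D690E07

Big-endian stores the most-significant byte at the lowest address.
The bytes are already most-significant first: 0x4D690E07.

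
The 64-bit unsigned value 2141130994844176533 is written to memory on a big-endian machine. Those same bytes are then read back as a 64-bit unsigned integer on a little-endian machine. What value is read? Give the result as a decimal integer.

10741160622370829853

2141130994844176533 in 64-bit hexadecimal is 0x1DB6D34BAD441095.
Stored big-endian, the bytes at ascending addresses are 1D B6 D3 4B AD 44 10 95.
Read back as little-endian, the first byte is least significant, giving 0x951044AD4BD3B61D.
0x951044AD4BD3B61D = 10741160622370829853.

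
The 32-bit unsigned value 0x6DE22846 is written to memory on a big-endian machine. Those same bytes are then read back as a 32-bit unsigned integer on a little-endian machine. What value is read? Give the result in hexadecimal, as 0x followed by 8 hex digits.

Stored big-endian, the bytes at ascending addresses are 6D E2 28 46.
Read back as little-endian, the first byte is least significant, giving 0x4628E26D.

0x4628E26D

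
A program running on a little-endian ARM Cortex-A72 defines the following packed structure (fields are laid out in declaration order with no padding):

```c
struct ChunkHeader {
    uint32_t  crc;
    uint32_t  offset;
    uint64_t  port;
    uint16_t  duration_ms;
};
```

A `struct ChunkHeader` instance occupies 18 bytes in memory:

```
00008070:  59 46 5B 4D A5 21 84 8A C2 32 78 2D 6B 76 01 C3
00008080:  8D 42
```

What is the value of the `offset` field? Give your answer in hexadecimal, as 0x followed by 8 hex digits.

`offset` follows `crc` (4 bytes), so it starts at byte offset 4 and occupies 4 bytes.
Bytes at offsets 4..7: A5 21 84 8A.
In little-endian order the low byte comes first in memory.
Reassemble most-significant byte first: 8A 84 21 A5 → 0x8A8421A5.

0x8A8421A5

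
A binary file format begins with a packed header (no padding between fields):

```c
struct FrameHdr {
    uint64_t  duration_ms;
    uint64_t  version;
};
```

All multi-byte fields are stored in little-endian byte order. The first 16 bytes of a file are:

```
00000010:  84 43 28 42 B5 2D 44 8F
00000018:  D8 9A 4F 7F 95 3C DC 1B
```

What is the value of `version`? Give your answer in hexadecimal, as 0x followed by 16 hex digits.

`version` follows `duration_ms` (8 bytes), so it starts at byte offset 8 and occupies 8 bytes.
Bytes at offsets 8..15: D8 9A 4F 7F 95 3C DC 1B.
In little-endian order the low byte comes first in memory.
Reassemble most-significant byte first: 1B DC 3C 95 7F 4F 9A D8 → 0x1BDC3C957F4F9AD8.

0x1BDC3C957F4F9AD8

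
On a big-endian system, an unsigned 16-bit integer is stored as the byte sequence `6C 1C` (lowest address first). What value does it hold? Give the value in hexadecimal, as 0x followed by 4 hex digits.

Big-endian stores the most-significant byte at the lowest address.
The bytes are already most-significant first: 0x6C1C.

0x6C1C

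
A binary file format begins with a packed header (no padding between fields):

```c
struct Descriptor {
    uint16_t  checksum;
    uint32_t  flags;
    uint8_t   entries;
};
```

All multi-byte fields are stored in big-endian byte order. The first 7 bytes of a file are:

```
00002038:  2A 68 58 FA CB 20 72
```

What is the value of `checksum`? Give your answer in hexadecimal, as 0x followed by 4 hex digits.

`checksum` is the first field, at byte offset 0, occupying 2 bytes.
Bytes at offsets 0..1: 2A 68.
In big-endian order the high byte comes first in memory.
The bytes are already most-significant first: 0x2A68.

0x2A68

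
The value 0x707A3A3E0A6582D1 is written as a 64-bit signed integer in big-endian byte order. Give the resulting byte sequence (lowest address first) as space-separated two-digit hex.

70 7A 3A 3E 0A 65 82 D1

Split into bytes (most-significant first): 70 7A 3A 3E 0A 65 82 D1.
In big-endian order the high byte comes first in memory.
So the memory order matches the most-significant-first order: 70 7A 3A 3E 0A 65 82 D1.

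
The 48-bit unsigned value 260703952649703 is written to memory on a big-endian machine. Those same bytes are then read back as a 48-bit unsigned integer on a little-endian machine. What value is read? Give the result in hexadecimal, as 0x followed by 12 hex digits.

0xE73D7DDE1BED

260703952649703 in 48-bit hexadecimal is 0xED1BDE7D3DE7.
Stored big-endian, the bytes at ascending addresses are ED 1B DE 7D 3D E7.
Read back as little-endian, the first byte is least significant, giving 0xE73D7DDE1BED.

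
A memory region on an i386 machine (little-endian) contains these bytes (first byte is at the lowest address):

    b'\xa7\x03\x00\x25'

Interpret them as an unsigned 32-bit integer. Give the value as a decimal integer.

Little-endian: lowest address holds the least-significant byte.
Reassemble most-significant byte first: 25 00 03 A7 → 0x250003A7.
0x250003A7 = 620757927.

620757927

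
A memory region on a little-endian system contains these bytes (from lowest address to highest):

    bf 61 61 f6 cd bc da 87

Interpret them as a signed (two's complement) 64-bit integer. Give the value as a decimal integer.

Little-endian stores the least-significant byte at the lowest address.
Reassemble most-significant byte first: 87 DA BC CD F6 61 61 BF → 0x87DABCCDF66161BF.
Top bit is set, so as a signed 64-bit value this is 0x87DABCCDF66161BF − 2^64 = -8657399740878462529.

-8657399740878462529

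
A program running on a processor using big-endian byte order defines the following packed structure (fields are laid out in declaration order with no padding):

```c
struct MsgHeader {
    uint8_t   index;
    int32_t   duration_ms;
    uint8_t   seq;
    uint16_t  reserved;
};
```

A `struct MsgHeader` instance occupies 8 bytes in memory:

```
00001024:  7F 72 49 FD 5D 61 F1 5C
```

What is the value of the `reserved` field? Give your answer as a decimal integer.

61788

`reserved` follows `index` (1 B), `duration_ms` (4 B), `seq` (1 B), so it starts at offset 1 + 4 + 1 = 6 and occupies 2 bytes.
Bytes at offsets 6..7: F1 5C.
Big-endian: lowest address holds the most-significant byte.
The bytes are already most-significant first: 0xF15C.
0xF15C = 61788.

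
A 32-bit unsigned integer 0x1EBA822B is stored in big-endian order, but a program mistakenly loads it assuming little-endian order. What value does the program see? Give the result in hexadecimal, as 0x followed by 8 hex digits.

Stored big-endian, the bytes at ascending addresses are 1E BA 82 2B.
Read back as little-endian, the first byte is least significant, giving 0x2B82BA1E.

0x2B82BA1E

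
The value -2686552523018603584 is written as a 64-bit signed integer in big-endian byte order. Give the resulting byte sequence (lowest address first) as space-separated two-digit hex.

Two's complement of -2686552523018603584 in 64 bits: 2686552523018603584 = 0x25488D4924F40C40; invert → 0xDAB772B6DB0BF3BF; add 1 → 0xDAB772B6DB0BF3C0.
Split into bytes (most-significant first): DA B7 72 B6 DB 0B F3 C0.
Big-endian: lowest address holds the most-significant byte.
So the memory order matches the most-significant-first order: DA B7 72 B6 DB 0B F3 C0.

DA B7 72 B6 DB 0B F3 C0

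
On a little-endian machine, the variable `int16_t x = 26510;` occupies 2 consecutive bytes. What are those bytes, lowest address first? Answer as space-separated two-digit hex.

8E 67

26510 in hexadecimal, padded to 16 bits, is 0x678E.
Split into bytes (most-significant first): 67 8E.
In little-endian order the low byte comes first in memory.
So at ascending addresses the bytes are 8E 67.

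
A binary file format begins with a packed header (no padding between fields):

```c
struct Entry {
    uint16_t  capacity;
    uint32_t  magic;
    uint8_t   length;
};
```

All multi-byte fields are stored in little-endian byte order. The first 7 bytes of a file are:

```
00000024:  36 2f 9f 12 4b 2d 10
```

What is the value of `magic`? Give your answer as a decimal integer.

759894687

`magic` follows `capacity` (2 bytes), so it starts at byte offset 2 and occupies 4 bytes.
Bytes at offsets 2..5: 9F 12 4B 2D.
In little-endian order the low byte comes first in memory.
Reassemble most-significant byte first: 2D 4B 12 9F → 0x2D4B129F.
0x2D4B129F = 759894687.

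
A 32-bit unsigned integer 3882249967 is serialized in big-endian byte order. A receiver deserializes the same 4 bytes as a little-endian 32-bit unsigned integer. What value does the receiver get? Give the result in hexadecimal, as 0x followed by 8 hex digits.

3882249967 in 32-bit hexadecimal is 0xE7666EEF.
Stored big-endian, the bytes at ascending addresses are E7 66 6E EF.
Read back as little-endian, the first byte is least significant, giving 0xEF6E66E7.

0xEF6E66E7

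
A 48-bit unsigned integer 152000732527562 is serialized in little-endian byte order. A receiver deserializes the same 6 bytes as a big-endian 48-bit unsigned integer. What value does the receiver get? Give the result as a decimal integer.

152000732527562 in 48-bit hexadecimal is 0x8A3E6DAAFBCA.
Stored little-endian, the bytes at ascending addresses are CA FB AA 6D 3E 8A.
Read back as big-endian, the last byte is least significant, giving 0xCAFBAA6D3E8A.
0xCAFBAA6D3E8A = 223182244888202.

223182244888202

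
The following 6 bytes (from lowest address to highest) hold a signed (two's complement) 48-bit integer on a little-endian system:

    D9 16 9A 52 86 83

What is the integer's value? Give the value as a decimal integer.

-136862042024231

In little-endian order the low byte comes first in memory.
Reassemble most-significant byte first: 83 86 52 9A 16 D9 → 0x8386529A16D9.
Top bit is set, so as a signed 48-bit value this is 0x8386529A16D9 − 2^48 = -136862042024231.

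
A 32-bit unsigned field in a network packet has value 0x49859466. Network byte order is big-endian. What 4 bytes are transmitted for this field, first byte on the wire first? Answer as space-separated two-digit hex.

Split into bytes (most-significant first): 49 85 94 66.
In big-endian order the high byte comes first in memory.
So the memory order matches the most-significant-first order: 49 85 94 66.

49 85 94 66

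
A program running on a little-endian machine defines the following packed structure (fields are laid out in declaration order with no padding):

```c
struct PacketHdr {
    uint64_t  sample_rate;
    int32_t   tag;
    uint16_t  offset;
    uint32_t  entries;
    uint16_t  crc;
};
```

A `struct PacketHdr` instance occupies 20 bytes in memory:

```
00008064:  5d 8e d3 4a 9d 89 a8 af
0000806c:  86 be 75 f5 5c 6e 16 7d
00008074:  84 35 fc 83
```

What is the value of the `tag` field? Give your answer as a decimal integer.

`tag` follows `sample_rate` (8 bytes), so it starts at byte offset 8 and occupies 4 bytes.
Bytes at offsets 8..11: 86 BE 75 F5.
Little-endian stores the least-significant byte at the lowest address.
Reassemble most-significant byte first: F5 75 BE 86 → 0xF575BE86.
Top bit is set, so as a signed 32-bit value this is 0xF575BE86 − 2^32 = -176832890.

-176832890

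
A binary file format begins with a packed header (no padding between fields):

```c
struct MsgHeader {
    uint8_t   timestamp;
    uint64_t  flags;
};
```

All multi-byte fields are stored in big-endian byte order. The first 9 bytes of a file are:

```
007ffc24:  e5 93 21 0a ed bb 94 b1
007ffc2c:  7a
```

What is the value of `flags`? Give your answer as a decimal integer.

`flags` follows `timestamp` (1 byte), so it starts at byte offset 1 and occupies 8 bytes.
Bytes at offsets 1..8: 93 21 0A ED BB 94 B1 7A.
In big-endian order the high byte comes first in memory.
The bytes are already most-significant first: 0x93210AEDBB94B17A.
0x93210AEDBB94B17A = 10601767013977469306.

10601767013977469306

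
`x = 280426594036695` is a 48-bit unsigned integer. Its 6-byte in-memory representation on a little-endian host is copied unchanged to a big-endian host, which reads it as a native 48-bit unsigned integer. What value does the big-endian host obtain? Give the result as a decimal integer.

280426594036695 in 48-bit hexadecimal is 0xFF0BE785EBD7.
Stored little-endian, the bytes at ascending addresses are D7 EB 85 E7 0B FF.
Read back as big-endian, the last byte is least significant, giving 0xD7EB85E70BFF.
0xD7EB85E70BFF = 237406563798015.

237406563798015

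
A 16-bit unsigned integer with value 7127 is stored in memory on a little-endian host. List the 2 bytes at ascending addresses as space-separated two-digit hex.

D7 1B

7127 in hexadecimal, padded to 16 bits, is 0x1BD7.
Split into bytes (most-significant first): 1B D7.
Little-endian: lowest address holds the least-significant byte.
So at ascending addresses the bytes are D7 1B.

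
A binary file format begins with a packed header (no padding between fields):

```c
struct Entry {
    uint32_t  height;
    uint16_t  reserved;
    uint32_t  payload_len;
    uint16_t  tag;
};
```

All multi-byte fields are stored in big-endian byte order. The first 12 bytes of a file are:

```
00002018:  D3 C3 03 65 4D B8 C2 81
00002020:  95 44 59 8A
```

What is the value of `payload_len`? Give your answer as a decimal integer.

3263272260

`payload_len` follows `height` (4 B), `reserved` (2 B), so it starts at offset 4 + 2 = 6 and occupies 4 bytes.
Bytes at offsets 6..9: C2 81 95 44.
In big-endian order the high byte comes first in memory.
The bytes are already most-significant first: 0xC2819544.
0xC2819544 = 3263272260.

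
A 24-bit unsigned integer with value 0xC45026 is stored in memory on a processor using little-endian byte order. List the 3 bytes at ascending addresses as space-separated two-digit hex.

Split into bytes (most-significant first): C4 50 26.
In little-endian order the low byte comes first in memory.
So at ascending addresses the bytes are 26 50 C4.

26 50 C4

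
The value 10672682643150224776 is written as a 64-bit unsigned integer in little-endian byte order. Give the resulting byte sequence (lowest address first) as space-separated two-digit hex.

88 3D 72 51 51 FC 1C 94

10672682643150224776 in hexadecimal, padded to 64 bits, is 0x941CFC5151723D88.
Split into bytes (most-significant first): 94 1C FC 51 51 72 3D 88.
Little-endian: lowest address holds the least-significant byte.
So at ascending addresses the bytes are 88 3D 72 51 51 FC 1C 94.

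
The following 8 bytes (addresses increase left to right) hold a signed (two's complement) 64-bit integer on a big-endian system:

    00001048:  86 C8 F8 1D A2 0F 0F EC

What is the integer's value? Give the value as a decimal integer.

Big-endian: lowest address holds the most-significant byte.
The bytes are already most-significant first: 0x86C8F81DA20F0FEC.
Top bit is set, so as a signed 64-bit value this is 0x86C8F81DA20F0FEC − 2^64 = -8734458671128440852.

-8734458671128440852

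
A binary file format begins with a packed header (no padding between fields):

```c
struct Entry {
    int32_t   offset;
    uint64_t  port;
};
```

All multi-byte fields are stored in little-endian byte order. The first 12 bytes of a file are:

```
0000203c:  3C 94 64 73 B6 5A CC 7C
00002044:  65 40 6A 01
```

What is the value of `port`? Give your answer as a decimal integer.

101964746198899382

`port` follows `offset` (4 bytes), so it starts at byte offset 4 and occupies 8 bytes.
Bytes at offsets 4..11: B6 5A CC 7C 65 40 6A 01.
Little-endian: lowest address holds the least-significant byte.
Reassemble most-significant byte first: 01 6A 40 65 7C CC 5A B6 → 0x016A40657CCC5AB6.
0x016A40657CCC5AB6 = 101964746198899382.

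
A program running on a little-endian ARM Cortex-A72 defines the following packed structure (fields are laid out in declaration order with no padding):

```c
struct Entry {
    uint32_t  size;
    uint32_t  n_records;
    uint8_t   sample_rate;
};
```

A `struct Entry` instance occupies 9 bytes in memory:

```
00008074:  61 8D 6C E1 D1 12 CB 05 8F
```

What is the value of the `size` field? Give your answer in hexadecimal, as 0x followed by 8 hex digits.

`size` is the first field, at byte offset 0, occupying 4 bytes.
Bytes at offsets 0..3: 61 8D 6C E1.
Little-endian stores the least-significant byte at the lowest address.
Reassemble most-significant byte first: E1 6C 8D 61 → 0xE16C8D61.

0xE16C8D61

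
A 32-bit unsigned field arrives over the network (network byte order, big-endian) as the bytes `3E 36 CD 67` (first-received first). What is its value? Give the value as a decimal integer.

Big-endian stores the most-significant byte at the lowest address.
The bytes are already most-significant first: 0x3E36CD67.
0x3E36CD67 = 1043778919.

1043778919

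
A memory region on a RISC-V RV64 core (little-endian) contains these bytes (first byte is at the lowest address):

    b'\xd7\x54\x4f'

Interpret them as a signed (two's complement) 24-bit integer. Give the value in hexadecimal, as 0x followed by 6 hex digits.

In little-endian order the low byte comes first in memory.
Reassemble most-significant byte first: 4F 54 D7 → 0x4F54D7.

0x4F54D7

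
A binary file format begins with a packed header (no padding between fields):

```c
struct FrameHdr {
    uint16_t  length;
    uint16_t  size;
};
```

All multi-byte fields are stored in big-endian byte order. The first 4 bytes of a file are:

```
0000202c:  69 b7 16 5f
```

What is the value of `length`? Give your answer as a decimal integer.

27063

`length` is the first field, at byte offset 0, occupying 2 bytes.
Bytes at offsets 0..1: 69 B7.
In big-endian order the high byte comes first in memory.
The bytes are already most-significant first: 0x69B7.
0x69B7 = 27063.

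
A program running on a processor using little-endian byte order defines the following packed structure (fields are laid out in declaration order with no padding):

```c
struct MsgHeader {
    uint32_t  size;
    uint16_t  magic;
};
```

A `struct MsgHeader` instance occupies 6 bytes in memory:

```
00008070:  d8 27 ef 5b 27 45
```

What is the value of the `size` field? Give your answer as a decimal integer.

`size` is the first field, at byte offset 0, occupying 4 bytes.
Bytes at offsets 0..3: D8 27 EF 5B.
Little-endian stores the least-significant byte at the lowest address.
Reassemble most-significant byte first: 5B EF 27 D8 → 0x5BEF27D8.
0x5BEF27D8 = 1542399960.

1542399960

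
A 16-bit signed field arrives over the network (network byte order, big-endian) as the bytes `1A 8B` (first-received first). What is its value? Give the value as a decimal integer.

6795

In big-endian order the high byte comes first in memory.
The bytes are already most-significant first: 0x1A8B.
0x1A8B = 6795.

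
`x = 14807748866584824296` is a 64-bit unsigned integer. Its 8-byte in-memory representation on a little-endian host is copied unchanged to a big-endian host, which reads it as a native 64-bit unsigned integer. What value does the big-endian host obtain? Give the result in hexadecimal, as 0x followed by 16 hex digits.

14807748866584824296 in 64-bit hexadecimal is 0xCD7FB123ABFB49E8.
Stored little-endian, the bytes at ascending addresses are E8 49 FB AB 23 B1 7F CD.
Read back as big-endian, the last byte is least significant, giving 0xE849FBAB23B17FCD.

0xE849FBAB23B17FCD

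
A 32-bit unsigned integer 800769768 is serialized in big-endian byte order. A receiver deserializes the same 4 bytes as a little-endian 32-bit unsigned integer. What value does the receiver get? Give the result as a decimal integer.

800769768 in 32-bit hexadecimal is 0x2FBAC6E8.
Stored big-endian, the bytes at ascending addresses are 2F BA C6 E8.
Read back as little-endian, the first byte is least significant, giving 0xE8C6BA2F.
0xE8C6BA2F = 3905337903.

3905337903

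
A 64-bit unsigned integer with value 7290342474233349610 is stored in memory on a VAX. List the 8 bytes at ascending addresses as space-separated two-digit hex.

7290342474233349610 in hexadecimal, padded to 64 bits, is 0x652C7FDABB9F05EA.
Split into bytes (most-significant first): 65 2C 7F DA BB 9F 05 EA.
Little-endian stores the least-significant byte at the lowest address.
So at ascending addresses the bytes are EA 05 9F BB DA 7F 2C 65.

EA 05 9F BB DA 7F 2C 65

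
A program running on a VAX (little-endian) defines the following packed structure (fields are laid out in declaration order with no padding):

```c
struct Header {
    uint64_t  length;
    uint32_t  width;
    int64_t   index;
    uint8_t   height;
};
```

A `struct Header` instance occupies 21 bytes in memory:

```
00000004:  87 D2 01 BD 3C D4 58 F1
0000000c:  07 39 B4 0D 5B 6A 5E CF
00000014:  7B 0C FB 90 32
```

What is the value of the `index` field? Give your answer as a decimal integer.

-7999786587193972133

`index` follows `length` (8 B), `width` (4 B), so it starts at offset 8 + 4 = 12 and occupies 8 bytes.
Bytes at offsets 12..19: 5B 6A 5E CF 7B 0C FB 90.
In little-endian order the low byte comes first in memory.
Reassemble most-significant byte first: 90 FB 0C 7B CF 5E 6A 5B → 0x90FB0C7BCF5E6A5B.
Top bit is set, so as a signed 64-bit value this is 0x90FB0C7BCF5E6A5B − 2^64 = -7999786587193972133.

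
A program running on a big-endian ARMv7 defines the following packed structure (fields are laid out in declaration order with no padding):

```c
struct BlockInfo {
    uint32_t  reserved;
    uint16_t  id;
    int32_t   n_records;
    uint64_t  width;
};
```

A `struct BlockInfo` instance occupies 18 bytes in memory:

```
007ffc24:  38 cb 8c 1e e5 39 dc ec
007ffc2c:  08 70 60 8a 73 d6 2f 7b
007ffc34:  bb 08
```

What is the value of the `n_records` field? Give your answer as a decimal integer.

`n_records` follows `reserved` (4 B), `id` (2 B), so it starts at offset 4 + 2 = 6 and occupies 4 bytes.
Bytes at offsets 6..9: DC EC 08 70.
Big-endian stores the most-significant byte at the lowest address.
The bytes are already most-significant first: 0xDCEC0870.
Top bit is set, so as a signed 32-bit value this is 0xDCEC0870 − 2^32 = -588511120.

-588511120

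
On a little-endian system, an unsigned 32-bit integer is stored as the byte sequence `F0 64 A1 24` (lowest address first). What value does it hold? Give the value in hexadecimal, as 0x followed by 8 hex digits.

Little-endian: lowest address holds the least-significant byte.
Reassemble most-significant byte first: 24 A1 64 F0 → 0x24A164F0.

0x24A164F0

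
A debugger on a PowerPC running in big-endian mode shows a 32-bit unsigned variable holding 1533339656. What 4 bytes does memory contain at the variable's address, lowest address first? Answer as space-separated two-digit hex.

1533339656 in hexadecimal, padded to 32 bits, is 0x5B64E808.
Split into bytes (most-significant first): 5B 64 E8 08.
In big-endian order the high byte comes first in memory.
So the memory order matches the most-significant-first order: 5B 64 E8 08.

5B 64 E8 08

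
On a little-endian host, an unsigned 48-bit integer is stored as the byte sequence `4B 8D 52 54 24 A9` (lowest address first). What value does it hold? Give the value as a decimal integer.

185973498613067

In little-endian order the low byte comes first in memory.
Reassemble most-significant byte first: A9 24 54 52 8D 4B → 0xA92454528D4B.
0xA92454528D4B = 185973498613067.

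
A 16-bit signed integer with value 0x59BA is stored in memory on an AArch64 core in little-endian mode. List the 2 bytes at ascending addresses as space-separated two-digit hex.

Split into bytes (most-significant first): 59 BA.
Little-endian stores the least-significant byte at the lowest address.
So at ascending addresses the bytes are BA 59.

BA 59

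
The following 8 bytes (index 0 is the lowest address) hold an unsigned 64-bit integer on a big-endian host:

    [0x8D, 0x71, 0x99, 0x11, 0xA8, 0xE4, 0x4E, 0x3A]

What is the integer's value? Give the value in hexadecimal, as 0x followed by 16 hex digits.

Big-endian: lowest address holds the most-significant byte.
The bytes are already most-significant first: 0x8D719911A8E44E3A.

0x8D719911A8E44E3A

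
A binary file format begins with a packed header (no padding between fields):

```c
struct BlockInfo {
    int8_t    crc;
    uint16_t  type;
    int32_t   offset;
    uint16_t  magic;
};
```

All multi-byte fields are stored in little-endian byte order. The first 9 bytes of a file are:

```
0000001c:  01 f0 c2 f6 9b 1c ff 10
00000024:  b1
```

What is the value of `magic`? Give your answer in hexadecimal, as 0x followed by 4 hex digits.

0xB110

`magic` follows `crc` (1 B), `type` (2 B), `offset` (4 B), so it starts at offset 1 + 2 + 4 = 7 and occupies 2 bytes.
Bytes at offsets 7..8: 10 B1.
Little-endian: lowest address holds the least-significant byte.
Reassemble most-significant byte first: B1 10 → 0xB110.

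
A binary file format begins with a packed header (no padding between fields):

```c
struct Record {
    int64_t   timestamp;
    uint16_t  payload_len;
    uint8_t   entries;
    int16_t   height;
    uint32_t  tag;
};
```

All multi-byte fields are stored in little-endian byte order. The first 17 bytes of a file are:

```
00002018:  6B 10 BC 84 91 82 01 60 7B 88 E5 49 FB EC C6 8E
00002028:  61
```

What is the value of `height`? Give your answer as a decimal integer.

-1207

`height` follows `timestamp` (8 B), `payload_len` (2 B), `entries` (1 B), so it starts at offset 8 + 2 + 1 = 11 and occupies 2 bytes.
Bytes at offsets 11..12: 49 FB.
Little-endian: lowest address holds the least-significant byte.
Reassemble most-significant byte first: FB 49 → 0xFB49.
Top bit is set, so as a signed 16-bit value this is 0xFB49 − 2^16 = -1207.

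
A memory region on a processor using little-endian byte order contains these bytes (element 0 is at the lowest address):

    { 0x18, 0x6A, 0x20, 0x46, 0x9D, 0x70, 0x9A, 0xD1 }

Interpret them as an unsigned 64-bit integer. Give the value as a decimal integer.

Little-endian stores the least-significant byte at the lowest address.
Reassemble most-significant byte first: D1 9A 70 9D 46 20 6A 18 → 0xD19A709D46206A18.
0xD19A709D46206A18 = 15103508121129085464.

15103508121129085464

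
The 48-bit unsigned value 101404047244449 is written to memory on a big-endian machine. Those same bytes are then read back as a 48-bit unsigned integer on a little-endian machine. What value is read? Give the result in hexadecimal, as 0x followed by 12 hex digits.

101404047244449 in 48-bit hexadecimal is 0x5C39F836FCA1.
Stored big-endian, the bytes at ascending addresses are 5C 39 F8 36 FC A1.
Read back as little-endian, the first byte is least significant, giving 0xA1FC36F8395C.

0xA1FC36F8395C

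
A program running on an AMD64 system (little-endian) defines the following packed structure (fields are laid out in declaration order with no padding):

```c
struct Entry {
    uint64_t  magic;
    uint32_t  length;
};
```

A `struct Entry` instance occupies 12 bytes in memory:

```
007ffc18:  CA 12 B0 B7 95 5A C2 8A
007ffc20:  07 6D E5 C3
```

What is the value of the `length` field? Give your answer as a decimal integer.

`length` follows `magic` (8 bytes), so it starts at byte offset 8 and occupies 4 bytes.
Bytes at offsets 8..11: 07 6D E5 C3.
Little-endian: lowest address holds the least-significant byte.
Reassemble most-significant byte first: C3 E5 6D 07 → 0xC3E56D07.
0xC3E56D07 = 3286592775.

3286592775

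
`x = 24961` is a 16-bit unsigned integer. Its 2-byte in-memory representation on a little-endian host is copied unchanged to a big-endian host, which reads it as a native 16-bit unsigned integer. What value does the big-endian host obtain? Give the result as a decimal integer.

24961 in 16-bit hexadecimal is 0x6181.
Stored little-endian, the bytes at ascending addresses are 81 61.
Read back as big-endian, the last byte is least significant, giving 0x8161.
0x8161 = 33121.

33121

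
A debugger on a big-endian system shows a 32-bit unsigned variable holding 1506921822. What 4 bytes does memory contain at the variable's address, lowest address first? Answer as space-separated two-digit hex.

1506921822 in hexadecimal, padded to 32 bits, is 0x59D1CD5E.
Split into bytes (most-significant first): 59 D1 CD 5E.
Big-endian stores the most-significant byte at the lowest address.
So the memory order matches the most-significant-first order: 59 D1 CD 5E.

59 D1 CD 5E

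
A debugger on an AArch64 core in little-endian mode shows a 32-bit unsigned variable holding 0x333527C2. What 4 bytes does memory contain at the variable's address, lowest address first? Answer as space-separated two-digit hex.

Split into bytes (most-significant first): 33 35 27 C2.
Little-endian: lowest address holds the least-significant byte.
So at ascending addresses the bytes are C2 27 35 33.

C2 27 35 33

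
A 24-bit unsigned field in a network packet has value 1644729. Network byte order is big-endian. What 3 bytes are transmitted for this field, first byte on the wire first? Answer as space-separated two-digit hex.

19 18 B9

1644729 in hexadecimal, padded to 24 bits, is 0x1918B9.
Split into bytes (most-significant first): 19 18 B9.
Big-endian stores the most-significant byte at the lowest address.
So the memory order matches the most-significant-first order: 19 18 B9.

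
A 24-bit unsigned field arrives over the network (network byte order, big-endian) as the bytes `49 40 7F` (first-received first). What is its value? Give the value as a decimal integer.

4800639

In big-endian order the high byte comes first in memory.
The bytes are already most-significant first: 0x49407F.
0x49407F = 4800639.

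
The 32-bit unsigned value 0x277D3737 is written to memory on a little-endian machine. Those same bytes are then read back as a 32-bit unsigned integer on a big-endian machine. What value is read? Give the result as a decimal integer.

926383399

Stored little-endian, the bytes at ascending addresses are 37 37 7D 27.
Read back as big-endian, the last byte is least significant, giving 0x37377D27.
0x37377D27 = 926383399.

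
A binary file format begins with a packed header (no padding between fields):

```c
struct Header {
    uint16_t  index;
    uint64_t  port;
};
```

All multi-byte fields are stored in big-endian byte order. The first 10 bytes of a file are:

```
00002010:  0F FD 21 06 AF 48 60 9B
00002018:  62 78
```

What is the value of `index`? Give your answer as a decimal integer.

4093

`index` is the first field, at byte offset 0, occupying 2 bytes.
Bytes at offsets 0..1: 0F FD.
Big-endian stores the most-significant byte at the lowest address.
The bytes are already most-significant first: 0x0FFD.
0x0FFD = 4093.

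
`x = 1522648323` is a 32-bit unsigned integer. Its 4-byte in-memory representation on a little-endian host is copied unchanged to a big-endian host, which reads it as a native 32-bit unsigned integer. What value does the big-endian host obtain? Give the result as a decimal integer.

63291738

1522648323 in 32-bit hexadecimal is 0x5AC1C503.
Stored little-endian, the bytes at ascending addresses are 03 C5 C1 5A.
Read back as big-endian, the last byte is least significant, giving 0x03C5C15A.
0x03C5C15A = 63291738.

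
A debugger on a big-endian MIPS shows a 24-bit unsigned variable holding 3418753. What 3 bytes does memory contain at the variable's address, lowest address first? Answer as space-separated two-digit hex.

3418753 in hexadecimal, padded to 24 bits, is 0x342A81.
Split into bytes (most-significant first): 34 2A 81.
Big-endian: lowest address holds the most-significant byte.
So the memory order matches the most-significant-first order: 34 2A 81.

34 2A 81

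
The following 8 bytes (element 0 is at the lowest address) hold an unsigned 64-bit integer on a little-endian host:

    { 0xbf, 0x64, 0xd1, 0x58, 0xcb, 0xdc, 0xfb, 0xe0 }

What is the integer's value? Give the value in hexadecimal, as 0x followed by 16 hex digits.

0xE0FBDCCB58D164BF

Little-endian stores the least-significant byte at the lowest address.
Reassemble most-significant byte first: E0 FB DC CB 58 D1 64 BF → 0xE0FBDCCB58D164BF.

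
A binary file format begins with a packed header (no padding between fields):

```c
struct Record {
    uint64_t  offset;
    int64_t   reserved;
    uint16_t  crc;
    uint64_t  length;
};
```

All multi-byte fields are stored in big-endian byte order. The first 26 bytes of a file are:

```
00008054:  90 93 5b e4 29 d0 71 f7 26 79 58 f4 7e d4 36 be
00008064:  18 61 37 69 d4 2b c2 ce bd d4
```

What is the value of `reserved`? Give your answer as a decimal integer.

`reserved` follows `offset` (8 bytes), so it starts at byte offset 8 and occupies 8 bytes.
Bytes at offsets 8..15: 26 79 58 F4 7E D4 36 BE.
Big-endian stores the most-significant byte at the lowest address.
The bytes are already most-significant first: 0x267958F47ED436BE.
0x267958F47ED436BE = 2772344852746352318.

2772344852746352318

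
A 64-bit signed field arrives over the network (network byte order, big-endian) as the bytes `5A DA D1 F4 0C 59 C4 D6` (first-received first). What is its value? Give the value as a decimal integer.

In big-endian order the high byte comes first in memory.
The bytes are already most-significant first: 0x5ADAD1F40C59C4D6.
0x5ADAD1F40C59C4D6 = 6546775854445872342.

6546775854445872342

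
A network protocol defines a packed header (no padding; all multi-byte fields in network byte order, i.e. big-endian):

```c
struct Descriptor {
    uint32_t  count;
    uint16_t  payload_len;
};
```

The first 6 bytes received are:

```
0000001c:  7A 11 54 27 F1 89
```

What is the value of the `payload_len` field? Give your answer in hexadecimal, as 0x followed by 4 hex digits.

0xF189

`payload_len` follows `count` (4 bytes), so it starts at byte offset 4 and occupies 2 bytes.
Bytes at offsets 4..5: F1 89.
Big-endian: lowest address holds the most-significant byte.
The bytes are already most-significant first: 0xF189.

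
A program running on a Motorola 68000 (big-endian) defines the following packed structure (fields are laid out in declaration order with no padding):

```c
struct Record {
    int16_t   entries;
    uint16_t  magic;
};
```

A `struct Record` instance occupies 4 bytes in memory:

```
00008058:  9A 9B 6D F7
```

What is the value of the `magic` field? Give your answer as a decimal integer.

28151

`magic` follows `entries` (2 bytes), so it starts at byte offset 2 and occupies 2 bytes.
Bytes at offsets 2..3: 6D F7.
Big-endian stores the most-significant byte at the lowest address.
The bytes are already most-significant first: 0x6DF7.
0x6DF7 = 28151.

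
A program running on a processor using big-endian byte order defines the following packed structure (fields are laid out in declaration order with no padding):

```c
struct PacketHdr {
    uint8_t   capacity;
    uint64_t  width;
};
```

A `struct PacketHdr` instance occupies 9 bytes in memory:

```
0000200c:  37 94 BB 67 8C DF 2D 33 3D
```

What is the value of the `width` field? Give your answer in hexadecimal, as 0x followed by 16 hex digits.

`width` follows `capacity` (1 byte), so it starts at byte offset 1 and occupies 8 bytes.
Bytes at offsets 1..8: 94 BB 67 8C DF 2D 33 3D.
Big-endian stores the most-significant byte at the lowest address.
The bytes are already most-significant first: 0x94BB678CDF2D333D.

0x94BB678CDF2D333D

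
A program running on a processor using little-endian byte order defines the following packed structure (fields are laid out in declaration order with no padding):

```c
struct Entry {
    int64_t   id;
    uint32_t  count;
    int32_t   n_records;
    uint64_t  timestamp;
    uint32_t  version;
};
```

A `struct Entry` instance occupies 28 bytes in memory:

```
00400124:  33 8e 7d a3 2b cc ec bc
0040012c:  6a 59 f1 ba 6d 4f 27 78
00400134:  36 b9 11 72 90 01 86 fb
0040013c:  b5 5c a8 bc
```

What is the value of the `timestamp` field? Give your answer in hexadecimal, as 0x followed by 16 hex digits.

0xFB8601907211B936

`timestamp` follows `id` (8 B), `count` (4 B), `n_records` (4 B), so it starts at offset 8 + 4 + 4 = 16 and occupies 8 bytes.
Bytes at offsets 16..23: 36 B9 11 72 90 01 86 FB.
Little-endian: lowest address holds the least-significant byte.
Reassemble most-significant byte first: FB 86 01 90 72 11 B9 36 → 0xFB8601907211B936.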